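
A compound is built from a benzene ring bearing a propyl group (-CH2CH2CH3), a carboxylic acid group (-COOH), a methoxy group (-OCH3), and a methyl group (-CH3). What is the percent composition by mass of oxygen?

Atom tally by fragment:
  benzene ring core → C:6 H:6
  (− 4 ring H displaced by substituents)
  + CH2CH2CH3 → C:3 H:7
  + COOH → C:1 H:1 O:2
  + OCH3 → C:1 H:3 O:1
  + CH3 → C:1 H:3
Element totals:
  C: 12
  H: 16
  O: 3
Molecular formula: C12H16O3.
Molar mass = 208.257 g/mol.
Mass from O: 3 × 15.999 = 47.997 g/mol.
%O = 47.997 / 208.257 × 100 = 23.05%.

23.05%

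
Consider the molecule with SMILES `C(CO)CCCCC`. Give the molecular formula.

Atom tally by fragment:
  HOCH2CH2 → C:2 H:5 O:1
  CH2 → C:1 H:2
  CH2 → C:1 H:2
  CH2 → C:1 H:2
  CH2 → C:1 H:2
  CH3 → C:1 H:3
Element totals:
  C: 7
  H: 16
  O: 1

C7H16O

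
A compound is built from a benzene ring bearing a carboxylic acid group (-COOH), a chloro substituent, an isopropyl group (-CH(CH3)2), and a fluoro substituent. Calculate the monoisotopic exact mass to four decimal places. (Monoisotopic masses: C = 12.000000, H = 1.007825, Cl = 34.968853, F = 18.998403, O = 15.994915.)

216.0353

Atom tally by fragment:
  benzene ring core → C:6 H:6
  (− 4 ring H displaced by substituents)
  + COOH → C:1 H:1 O:2
  + Cl → Cl:1
  + CH(CH3)2 → C:3 H:7
  + F → F:1
Element totals:
  C: 10
  H: 10
  Cl: 1
  F: 1
  O: 2
Molecular formula: C10H10ClFO2.
  M = 10(12.0) + 10(1.007825) + 34.968853 + 18.998403 + 2(15.994915)
    = 120.000000 + 10.078250 + 34.968853 + 18.998403 + 31.989830 = 216.035336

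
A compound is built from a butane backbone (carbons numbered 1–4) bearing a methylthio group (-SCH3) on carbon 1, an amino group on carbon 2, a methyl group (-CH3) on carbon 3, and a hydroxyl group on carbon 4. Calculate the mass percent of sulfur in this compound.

21.48%

Atom tally by fragment:
  CH3SCH2 → C:2 H:5 S:1
  CH(NH2) → C:1 H:3 N:1
  CH(CH3) → C:2 H:4
  CH2OH → C:1 H:3 O:1
Element totals:
  C: 6
  H: 15
  N: 1
  O: 1
  S: 1
Molecular formula: C6H15NOS.
Molar mass = 149.252 g/mol.
Mass from S: 1 × 32.06 = 32.060 g/mol.
%S = 32.060 / 149.252 × 100 = 21.48%.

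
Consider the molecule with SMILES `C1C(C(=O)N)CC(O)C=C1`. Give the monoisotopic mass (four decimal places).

141.0790

Atom tally by fragment:
  cyclohexene ring core → C:6 H:10
  (− 2 ring H displaced by substituents)
  + CONH2 → C:1 H:2 O:1 N:1
  + OH → O:1 H:1
Element totals:
  C: 7
  H: 11
  N: 1
  O: 2
Molecular formula: C7H11NO2.
  M = 7(12.0) + 11(1.007825) + 14.003074 + 2(15.994915)
    = 84.000000 + 11.086075 + 14.003074 + 31.989830 = 141.078979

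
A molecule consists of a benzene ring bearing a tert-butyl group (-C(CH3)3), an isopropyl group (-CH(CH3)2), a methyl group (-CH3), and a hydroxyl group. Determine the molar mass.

Atom tally by fragment:
  benzene ring core → C:6 H:6
  (− 4 ring H displaced by substituents)
  + C(CH3)3 → C:4 H:9
  + CH(CH3)2 → C:3 H:7
  + CH3 → C:1 H:3
  + OH → O:1 H:1
Element totals:
  C: 14
  H: 22
  O: 1
Molecular formula: C14H22O.
  M = 14(12.011) + 22(1.008) + 15.999
    = 168.154 + 22.176 + 15.999 = 206.329

206.33 g/mol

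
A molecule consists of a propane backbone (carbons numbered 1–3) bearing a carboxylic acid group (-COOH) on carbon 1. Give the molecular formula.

C4H8O2

Atom tally by fragment:
  HOOCCH2 → C:2 H:3 O:2
  CH2 → C:1 H:2
  CH3 → C:1 H:3
Element totals:
  C: 4
  H: 8
  O: 2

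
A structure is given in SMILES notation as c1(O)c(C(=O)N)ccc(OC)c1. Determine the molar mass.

Atom tally by fragment:
  benzene ring core → C:6 H:6
  (− 3 ring H displaced by substituents)
  + OH → O:1 H:1
  + CONH2 → C:1 H:2 O:1 N:1
  + OCH3 → C:1 H:3 O:1
Element totals:
  C: 8
  H: 9
  N: 1
  O: 3
Molecular formula: C8H9NO3.
  M = 8(12.011) + 9(1.008) + 14.007 + 3(15.999)
    = 96.088 + 9.072 + 14.007 + 47.997 = 167.164

167.16 g/mol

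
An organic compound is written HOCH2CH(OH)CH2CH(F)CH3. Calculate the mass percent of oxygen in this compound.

Element totals:
  C: 5
  H: 11
  F: 1
  O: 2
Molecular formula: C5H11FO2.
Molar mass = 122.139 g/mol.
Mass from O: 2 × 15.999 = 31.998 g/mol.
%O = 31.998 / 122.139 × 100 = 26.20%.

26.20%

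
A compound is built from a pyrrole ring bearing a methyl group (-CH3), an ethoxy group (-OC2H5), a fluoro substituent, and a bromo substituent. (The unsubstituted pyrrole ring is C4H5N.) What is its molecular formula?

C7H9BrFNO

Atom tally by fragment:
  pyrrole ring core → C:4 H:5 N:1
  (− 4 ring H displaced by substituents)
  + CH3 → C:1 H:3
  + OC2H5 → C:2 H:5 O:1
  + F → F:1
  + Br → Br:1
Element totals:
  C: 7
  H: 9
  Br: 1
  F: 1
  N: 1
  O: 1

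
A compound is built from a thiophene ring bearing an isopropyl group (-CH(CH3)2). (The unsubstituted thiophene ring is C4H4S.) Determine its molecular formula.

C7H10S

Atom tally by fragment:
  thiophene ring core → C:4 H:4 S:1
  (− 1 ring H displaced by substituents)
  + CH(CH3)2 → C:3 H:7
Element totals:
  C: 7
  H: 10
  S: 1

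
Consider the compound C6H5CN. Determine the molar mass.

103.12 g/mol

Element totals:
  C: 7
  H: 5
  N: 1
Molecular formula: C7H5N.
  M = 7(12.011) + 5(1.008) + 14.007
    = 84.077 + 5.040 + 14.007 = 103.124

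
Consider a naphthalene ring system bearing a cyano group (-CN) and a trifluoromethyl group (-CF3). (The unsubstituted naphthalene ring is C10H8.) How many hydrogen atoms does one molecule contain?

Atom tally by fragment:
  naphthalene ring system core → C:10 H:8
  (− 2 ring H displaced by substituents)
  + CN → C:1 N:1
  + CF3 → C:1 F:3
Element totals:
  C: 12
  H: 6
  F: 3
  N: 1

6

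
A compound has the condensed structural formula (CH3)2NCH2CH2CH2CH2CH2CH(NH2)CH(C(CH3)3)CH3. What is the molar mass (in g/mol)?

228.42 g/mol

Atom tally by fragment:
  (CH3)2NCH2 → C:3 H:8 N:1
  CH2 → C:1 H:2
  CH2 → C:1 H:2
  CH2 → C:1 H:2
  CH2 → C:1 H:2
  CH(NH2) → C:1 H:3 N:1
  CH(C(CH3)3) → C:5 H:10
  CH3 → C:1 H:3
Element totals:
  C: 14
  H: 32
  N: 2
Molecular formula: C14H32N2.
  M = 14(12.011) + 32(1.008) + 2(14.007)
    = 168.154 + 32.256 + 28.014 = 228.424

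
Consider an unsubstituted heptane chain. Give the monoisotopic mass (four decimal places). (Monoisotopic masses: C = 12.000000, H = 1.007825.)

Atom tally by fragment:
  CH3 → C:1 H:3
  CH2 → C:1 H:2
  CH2 → C:1 H:2
  CH2 → C:1 H:2
  CH2 → C:1 H:2
  CH2 → C:1 H:2
  CH3 → C:1 H:3
Element totals:
  C: 7
  H: 16
Molecular formula: C7H16.
  M = 7(12.0) + 16(1.007825)
    = 84.000000 + 16.125200 = 100.125200

100.1252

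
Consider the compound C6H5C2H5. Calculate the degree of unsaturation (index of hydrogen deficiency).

4

Element totals:
  C: 8
  H: 10
Molecular formula: C8H10.
DoU = (2C + 2 + N − H − X) / 2 = (2·8 + 2 + 0 − 10 − 0) / 2 = 4.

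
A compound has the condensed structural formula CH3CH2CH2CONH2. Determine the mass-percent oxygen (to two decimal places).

18.36%

Atom tally by fragment:
  CH3 → C:1 H:3
  CH2 → C:1 H:2
  CH2CONH2 → C:2 H:4 O:1 N:1
Element totals:
  C: 4
  H: 9
  N: 1
  O: 1
Molecular formula: C4H9NO.
Molar mass = 87.122 g/mol.
Mass from O: 1 × 15.999 = 15.999 g/mol.
%O = 15.999 / 87.122 × 100 = 18.36%.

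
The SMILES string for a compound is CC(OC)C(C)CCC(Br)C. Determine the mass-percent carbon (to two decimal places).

Atom tally by fragment:
  CH3 → C:1 H:3
  CH(OCH3) → C:2 H:4 O:1
  CH(CH3) → C:2 H:4
  CH2 → C:1 H:2
  CH2 → C:1 H:2
  CH(Br) → C:1 H:1 Br:1
  CH3 → C:1 H:3
Element totals:
  C: 9
  H: 19
  Br: 1
  O: 1
Molecular formula: C9H19BrO.
Molar mass = 223.154 g/mol.
Mass from C: 9 × 12.011 = 108.099 g/mol.
%C = 108.099 / 223.154 × 100 = 48.44%.

48.44%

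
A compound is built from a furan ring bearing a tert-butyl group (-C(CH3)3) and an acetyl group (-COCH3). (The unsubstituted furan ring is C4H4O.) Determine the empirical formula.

C5H7O

Atom tally by fragment:
  furan ring core → C:4 H:4 O:1
  (− 2 ring H displaced by substituents)
  + C(CH3)3 → C:4 H:9
  + COCH3 → C:2 H:3 O:1
Element totals:
  C: 10
  H: 14
  O: 2
Molecular formula: C10H14O2.
gcd of subscripts = 2; dividing each by 2:
  C: 10/2 = 5
  H: 14/2 = 7
  O: 2/2 = 1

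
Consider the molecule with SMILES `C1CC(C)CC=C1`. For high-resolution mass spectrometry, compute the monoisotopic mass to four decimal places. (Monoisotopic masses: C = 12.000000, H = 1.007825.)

Atom tally by fragment:
  cyclohexene ring core → C:6 H:10
  (− 1 ring H displaced by substituents)
  + CH3 → C:1 H:3
Element totals:
  C: 7
  H: 12
Molecular formula: C7H12.
  M = 7(12.0) + 12(1.007825)
    = 84.000000 + 12.093900 = 96.093900

96.0939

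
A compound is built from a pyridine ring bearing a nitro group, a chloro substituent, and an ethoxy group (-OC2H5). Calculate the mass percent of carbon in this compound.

41.50%

Atom tally by fragment:
  pyridine ring core → C:5 H:5 N:1
  (− 3 ring H displaced by substituents)
  + NO2 → N:1 O:2
  + Cl → Cl:1
  + OC2H5 → C:2 H:5 O:1
Element totals:
  C: 7
  H: 7
  Cl: 1
  N: 2
  O: 3
Molecular formula: C7H7ClN2O3.
Molar mass = 202.594 g/mol.
Mass from C: 7 × 12.011 = 84.077 g/mol.
%C = 84.077 / 202.594 × 100 = 41.50%.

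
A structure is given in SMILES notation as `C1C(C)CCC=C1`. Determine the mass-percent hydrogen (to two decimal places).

Atom tally by fragment:
  cyclohexene ring core → C:6 H:10
  (− 1 ring H displaced by substituents)
  + CH3 → C:1 H:3
Element totals:
  C: 7
  H: 12
Molecular formula: C7H12.
Molar mass = 96.173 g/mol.
Mass from H: 12 × 1.008 = 12.096 g/mol.
%H = 12.096 / 96.173 × 100 = 12.58%.

12.58%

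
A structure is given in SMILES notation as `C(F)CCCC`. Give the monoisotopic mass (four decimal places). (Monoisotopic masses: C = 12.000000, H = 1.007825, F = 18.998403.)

90.0845

Atom tally by fragment:
  FCH2 → C:1 H:2 F:1
  CH2 → C:1 H:2
  CH2 → C:1 H:2
  CH2 → C:1 H:2
  CH3 → C:1 H:3
Element totals:
  C: 5
  H: 11
  F: 1
Molecular formula: C5H11F.
  M = 5(12.0) + 11(1.007825) + 18.998403
    = 60.000000 + 11.086075 + 18.998403 = 90.084478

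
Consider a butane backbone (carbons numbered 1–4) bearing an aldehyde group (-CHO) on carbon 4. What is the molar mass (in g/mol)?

Atom tally by fragment:
  CH3 → C:1 H:3
  CH2 → C:1 H:2
  CH2 → C:1 H:2
  CH2CHO → C:2 H:3 O:1
Element totals:
  C: 5
  H: 10
  O: 1
Molecular formula: C5H10O.
  M = 5(12.011) + 10(1.008) + 15.999
    = 60.055 + 10.080 + 15.999 = 86.134

86.13 g/mol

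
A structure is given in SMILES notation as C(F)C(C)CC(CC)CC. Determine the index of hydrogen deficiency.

0

Atom tally by fragment:
  FCH2 → C:1 H:2 F:1
  CH(CH3) → C:2 H:4
  CH2 → C:1 H:2
  CH(C2H5) → C:3 H:6
  CH2 → C:1 H:2
  CH3 → C:1 H:3
Element totals:
  C: 9
  H: 19
  F: 1
Molecular formula: C9H19F.
DoU = (2C + 2 + N − H − X) / 2 = (2·9 + 2 + 0 − 19 − 1) / 2 = 0.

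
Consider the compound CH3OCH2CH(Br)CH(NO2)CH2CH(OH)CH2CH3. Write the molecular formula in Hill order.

C8H16BrNO4

Element totals:
  C: 8
  H: 16
  Br: 1
  N: 1
  O: 4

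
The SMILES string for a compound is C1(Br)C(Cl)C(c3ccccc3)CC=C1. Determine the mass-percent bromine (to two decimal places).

Atom tally by fragment:
  cyclohexene ring core → C:6 H:10
  (− 3 ring H displaced by substituents)
  + Br → Br:1
  + Cl → Cl:1
  + C6H5 → C:6 H:5
Element totals:
  C: 12
  H: 12
  Br: 1
  Cl: 1
Molecular formula: C12H12BrCl.
Molar mass = 271.582 g/mol.
Mass from Br: 1 × 79.904 = 79.904 g/mol.
%Br = 79.904 / 271.582 × 100 = 29.42%.

29.42%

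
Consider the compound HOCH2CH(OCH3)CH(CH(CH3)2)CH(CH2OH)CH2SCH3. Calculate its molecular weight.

236.37 g/mol

Element totals:
  C: 11
  H: 24
  O: 3
  S: 1
Molecular formula: C11H24O3S.
  M = 11(12.011) + 24(1.008) + 3(15.999) + 32.06
    = 132.121 + 24.192 + 47.997 + 32.060 = 236.370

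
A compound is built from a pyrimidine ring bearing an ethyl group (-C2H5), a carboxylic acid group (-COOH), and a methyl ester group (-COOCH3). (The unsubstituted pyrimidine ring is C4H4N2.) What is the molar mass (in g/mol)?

210.19 g/mol

Atom tally by fragment:
  pyrimidine ring core → C:4 H:4 N:2
  (− 3 ring H displaced by substituents)
  + C2H5 → C:2 H:5
  + COOH → C:1 H:1 O:2
  + COOCH3 → C:2 H:3 O:2
Element totals:
  C: 9
  H: 10
  N: 2
  O: 4
Molecular formula: C9H10N2O4.
  M = 9(12.011) + 10(1.008) + 2(14.007) + 4(15.999)
    = 108.099 + 10.080 + 28.014 + 63.996 = 210.189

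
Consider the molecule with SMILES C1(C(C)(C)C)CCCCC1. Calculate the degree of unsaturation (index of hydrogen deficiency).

Atom tally by fragment:
  cyclohexane ring core → C:6 H:12
  (− 1 ring H displaced by substituents)
  + C(CH3)3 → C:4 H:9
Element totals:
  C: 10
  H: 20
Molecular formula: C10H20.
DoU = (2C + 2 + N − H − X) / 2 = (2·10 + 2 + 0 − 20 − 0) / 2 = 1.

1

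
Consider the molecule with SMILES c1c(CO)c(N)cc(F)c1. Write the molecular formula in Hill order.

C7H8FNO

Atom tally by fragment:
  benzene ring core → C:6 H:6
  (− 3 ring H displaced by substituents)
  + CH2OH → C:1 H:3 O:1
  + NH2 → N:1 H:2
  + F → F:1
Element totals:
  C: 7
  H: 8
  F: 1
  N: 1
  O: 1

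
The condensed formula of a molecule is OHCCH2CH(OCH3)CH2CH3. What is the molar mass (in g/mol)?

Element totals:
  C: 6
  H: 12
  O: 2
Molecular formula: C6H12O2.
  M = 6(12.011) + 12(1.008) + 2(15.999)
    = 72.066 + 12.096 + 31.998 = 116.160

116.16 g/mol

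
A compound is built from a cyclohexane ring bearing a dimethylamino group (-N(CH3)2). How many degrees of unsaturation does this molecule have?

Atom tally by fragment:
  cyclohexane ring core → C:6 H:12
  (− 1 ring H displaced by substituents)
  + N(CH3)2 → N:1 C:2 H:6
Element totals:
  C: 8
  H: 17
  N: 1
Molecular formula: C8H17N.
DoU = (2C + 2 + N − H − X) / 2 = (2·8 + 2 + 1 − 17 − 0) / 2 = 1.

1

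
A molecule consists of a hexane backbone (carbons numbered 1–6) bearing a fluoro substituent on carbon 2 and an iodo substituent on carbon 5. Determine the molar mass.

230.06 g/mol

Atom tally by fragment:
  CH3 → C:1 H:3
  CH(F) → C:1 H:1 F:1
  CH2 → C:1 H:2
  CH2 → C:1 H:2
  CH(I) → C:1 H:1 I:1
  CH3 → C:1 H:3
Element totals:
  C: 6
  H: 12
  F: 1
  I: 1
Molecular formula: C6H12FI.
  M = 6(12.011) + 12(1.008) + 18.998 + 126.904
    = 72.066 + 12.096 + 18.998 + 126.904 = 230.064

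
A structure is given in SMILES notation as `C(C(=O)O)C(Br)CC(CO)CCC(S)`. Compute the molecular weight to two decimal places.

Atom tally by fragment:
  HOOCCH2 → C:2 H:3 O:2
  CH(Br) → C:1 H:1 Br:1
  CH2 → C:1 H:2
  CH(CH2OH) → C:2 H:4 O:1
  CH2 → C:1 H:2
  CH2 → C:1 H:2
  CH2SH → C:1 H:3 S:1
Element totals:
  C: 9
  H: 17
  Br: 1
  O: 3
  S: 1
Molecular formula: C9H17BrO3S.
  M = 9(12.011) + 17(1.008) + 79.904 + 3(15.999) + 32.06
    = 108.099 + 17.136 + 79.904 + 47.997 + 32.060 = 285.196

285.20 g/mol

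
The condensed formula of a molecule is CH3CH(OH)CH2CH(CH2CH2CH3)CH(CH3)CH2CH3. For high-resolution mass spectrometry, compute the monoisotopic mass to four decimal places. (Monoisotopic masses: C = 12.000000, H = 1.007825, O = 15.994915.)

Element totals:
  C: 11
  H: 24
  O: 1
Molecular formula: C11H24O.
  M = 11(12.0) + 24(1.007825) + 15.994915
    = 132.000000 + 24.187800 + 15.994915 = 172.182715

172.1827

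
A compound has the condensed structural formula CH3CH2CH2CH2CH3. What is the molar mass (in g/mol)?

Element totals:
  C: 5
  H: 12
Molecular formula: C5H12.
  M = 5(12.011) + 12(1.008)
    = 60.055 + 12.096 = 72.151

72.15 g/mol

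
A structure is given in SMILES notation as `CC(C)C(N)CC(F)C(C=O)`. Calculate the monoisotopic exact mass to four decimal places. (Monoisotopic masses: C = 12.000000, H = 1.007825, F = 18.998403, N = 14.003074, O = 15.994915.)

Atom tally by fragment:
  CH3 → C:1 H:3
  CH(CH3) → C:2 H:4
  CH(NH2) → C:1 H:3 N:1
  CH2 → C:1 H:2
  CH(F) → C:1 H:1 F:1
  CH2CHO → C:2 H:3 O:1
Element totals:
  C: 8
  H: 16
  F: 1
  N: 1
  O: 1
Molecular formula: C8H16FNO.
  M = 8(12.0) + 16(1.007825) + 18.998403 + 14.003074 + 15.994915
    = 96.000000 + 16.125200 + 18.998403 + 14.003074 + 15.994915 = 161.121592

161.1216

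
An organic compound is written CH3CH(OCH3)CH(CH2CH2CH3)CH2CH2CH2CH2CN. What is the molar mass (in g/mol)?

197.32 g/mol

Atom tally by fragment:
  CH3 → C:1 H:3
  CH(OCH3) → C:2 H:4 O:1
  CH(CH2CH2CH3) → C:4 H:8
  CH2 → C:1 H:2
  CH2 → C:1 H:2
  CH2 → C:1 H:2
  CH2CN → C:2 H:2 N:1
Element totals:
  C: 12
  H: 23
  N: 1
  O: 1
Molecular formula: C12H23NO.
  M = 12(12.011) + 23(1.008) + 14.007 + 15.999
    = 144.132 + 23.184 + 14.007 + 15.999 = 197.322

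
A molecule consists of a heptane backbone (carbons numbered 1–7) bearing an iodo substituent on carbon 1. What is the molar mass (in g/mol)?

226.10 g/mol

Atom tally by fragment:
  ICH2 → C:1 H:2 I:1
  CH2 → C:1 H:2
  CH2 → C:1 H:2
  CH2 → C:1 H:2
  CH2 → C:1 H:2
  CH2 → C:1 H:2
  CH3 → C:1 H:3
Element totals:
  C: 7
  H: 15
  I: 1
Molecular formula: C7H15I.
  M = 7(12.011) + 15(1.008) + 126.904
    = 84.077 + 15.120 + 126.904 = 226.101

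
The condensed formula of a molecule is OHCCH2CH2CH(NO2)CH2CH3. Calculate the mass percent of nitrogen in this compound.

Atom tally by fragment:
  OHCCH2 → C:2 H:3 O:1
  CH2 → C:1 H:2
  CH(NO2) → C:1 H:1 N:1 O:2
  CH2 → C:1 H:2
  CH3 → C:1 H:3
Element totals:
  C: 6
  H: 11
  N: 1
  O: 3
Molecular formula: C6H11NO3.
Molar mass = 145.158 g/mol.
Mass from N: 1 × 14.007 = 14.007 g/mol.
%N = 14.007 / 145.158 × 100 = 9.65%.

9.65%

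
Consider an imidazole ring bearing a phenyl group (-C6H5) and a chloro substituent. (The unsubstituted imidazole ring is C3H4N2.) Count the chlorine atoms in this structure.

1

Atom tally by fragment:
  imidazole ring core → C:3 H:4 N:2
  (− 2 ring H displaced by substituents)
  + C6H5 → C:6 H:5
  + Cl → Cl:1
Element totals:
  C: 9
  H: 7
  Cl: 1
  N: 2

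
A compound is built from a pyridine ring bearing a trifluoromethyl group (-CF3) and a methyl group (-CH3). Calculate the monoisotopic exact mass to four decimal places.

161.0452

Atom tally by fragment:
  pyridine ring core → C:5 H:5 N:1
  (− 2 ring H displaced by substituents)
  + CF3 → C:1 F:3
  + CH3 → C:1 H:3
Element totals:
  C: 7
  H: 6
  F: 3
  N: 1
Molecular formula: C7H6F3N.
  M = 7(12.0) + 6(1.007825) + 3(18.998403) + 14.003074
    = 84.000000 + 6.046950 + 56.995209 + 14.003074 = 161.045233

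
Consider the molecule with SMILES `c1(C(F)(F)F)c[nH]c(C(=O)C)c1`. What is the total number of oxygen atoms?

1

Atom tally by fragment:
  pyrrole ring core → C:4 H:5 N:1
  (− 2 ring H displaced by substituents)
  + CF3 → C:1 F:3
  + COCH3 → C:2 H:3 O:1
Element totals:
  C: 7
  H: 6
  F: 3
  N: 1
  O: 1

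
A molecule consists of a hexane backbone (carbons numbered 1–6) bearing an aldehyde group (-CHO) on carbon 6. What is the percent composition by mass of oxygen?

14.01%

Atom tally by fragment:
  CH3 → C:1 H:3
  CH2 → C:1 H:2
  CH2 → C:1 H:2
  CH2 → C:1 H:2
  CH2 → C:1 H:2
  CH2CHO → C:2 H:3 O:1
Element totals:
  C: 7
  H: 14
  O: 1
Molecular formula: C7H14O.
Molar mass = 114.188 g/mol.
Mass from O: 1 × 15.999 = 15.999 g/mol.
%O = 15.999 / 114.188 × 100 = 14.01%.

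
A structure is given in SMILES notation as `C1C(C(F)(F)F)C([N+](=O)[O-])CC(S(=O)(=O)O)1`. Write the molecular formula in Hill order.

C6H8F3NO5S

Atom tally by fragment:
  cyclopentane ring core → C:5 H:10
  (− 3 ring H displaced by substituents)
  + CF3 → C:1 F:3
  + NO2 → N:1 O:2
  + SO3H → S:1 O:3 H:1
Element totals:
  C: 6
  H: 8
  F: 3
  N: 1
  O: 5
  S: 1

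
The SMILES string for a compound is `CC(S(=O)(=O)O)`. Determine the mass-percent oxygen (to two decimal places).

43.58%

Atom tally by fragment:
  CH3 → C:1 H:3
  CH2SO3H → C:1 H:3 S:1 O:3
Element totals:
  C: 2
  H: 6
  O: 3
  S: 1
Molecular formula: C2H6O3S.
Molar mass = 110.127 g/mol.
Mass from O: 3 × 15.999 = 47.997 g/mol.
%O = 47.997 / 110.127 × 100 = 43.58%.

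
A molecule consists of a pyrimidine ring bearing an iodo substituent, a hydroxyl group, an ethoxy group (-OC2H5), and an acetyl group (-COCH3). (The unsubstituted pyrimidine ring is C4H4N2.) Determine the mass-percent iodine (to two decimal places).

41.19%

Atom tally by fragment:
  pyrimidine ring core → C:4 H:4 N:2
  (− 4 ring H displaced by substituents)
  + I → I:1
  + OH → O:1 H:1
  + OC2H5 → C:2 H:5 O:1
  + COCH3 → C:2 H:3 O:1
Element totals:
  C: 8
  H: 9
  I: 1
  N: 2
  O: 3
Molecular formula: C8H9IN2O3.
Molar mass = 308.075 g/mol.
Mass from I: 1 × 126.904 = 126.904 g/mol.
%I = 126.904 / 308.075 × 100 = 41.19%.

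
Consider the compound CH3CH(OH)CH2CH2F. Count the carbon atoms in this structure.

Element totals:
  C: 4
  H: 9
  F: 1
  O: 1

4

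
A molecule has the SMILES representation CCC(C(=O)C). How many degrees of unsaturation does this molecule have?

Atom tally by fragment:
  CH3 → C:1 H:3
  CH2 → C:1 H:2
  CH2COCH3 → C:3 H:5 O:1
Element totals:
  C: 5
  H: 10
  O: 1
Molecular formula: C5H10O.
DoU = (2C + 2 + N − H − X) / 2 = (2·5 + 2 + 0 − 10 − 0) / 2 = 1.

1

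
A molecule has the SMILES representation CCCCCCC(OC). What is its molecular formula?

Atom tally by fragment:
  CH3 → C:1 H:3
  CH2 → C:1 H:2
  CH2 → C:1 H:2
  CH2 → C:1 H:2
  CH2 → C:1 H:2
  CH2 → C:1 H:2
  CH2OCH3 → C:2 H:5 O:1
Element totals:
  C: 8
  H: 18
  O: 1

C8H18O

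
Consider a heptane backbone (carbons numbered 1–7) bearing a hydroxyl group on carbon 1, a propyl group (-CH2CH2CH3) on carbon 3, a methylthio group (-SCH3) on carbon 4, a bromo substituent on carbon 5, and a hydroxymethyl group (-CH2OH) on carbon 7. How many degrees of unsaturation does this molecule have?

Atom tally by fragment:
  HOCH2 → C:1 H:3 O:1
  CH2 → C:1 H:2
  CH(CH2CH2CH3) → C:4 H:8
  CH(SCH3) → C:2 H:4 S:1
  CH(Br) → C:1 H:1 Br:1
  CH2 → C:1 H:2
  CH2CH2OH → C:2 H:5 O:1
Element totals:
  C: 12
  H: 25
  Br: 1
  O: 2
  S: 1
Molecular formula: C12H25BrO2S.
DoU = (2C + 2 + N − H − X) / 2 = (2·12 + 2 + 0 − 25 − 1) / 2 = 0.

0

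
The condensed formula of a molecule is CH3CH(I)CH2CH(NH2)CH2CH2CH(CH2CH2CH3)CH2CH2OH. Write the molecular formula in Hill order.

C12H26INO

Atom tally by fragment:
  CH3 → C:1 H:3
  CH(I) → C:1 H:1 I:1
  CH2 → C:1 H:2
  CH(NH2) → C:1 H:3 N:1
  CH2 → C:1 H:2
  CH2 → C:1 H:2
  CH(CH2CH2CH3) → C:4 H:8
  CH2CH2OH → C:2 H:5 O:1
Element totals:
  C: 12
  H: 26
  I: 1
  N: 1
  O: 1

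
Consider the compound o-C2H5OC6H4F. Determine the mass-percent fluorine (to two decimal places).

Atom tally by fragment:
  benzene ring core → C:6 H:6
  (− 2 ring H displaced by substituents)
  + OC2H5 → C:2 H:5 O:1
  + F → F:1
Element totals:
  C: 8
  H: 9
  F: 1
  O: 1
Molecular formula: C8H9FO.
Molar mass = 140.157 g/mol.
Mass from F: 1 × 18.998 = 18.998 g/mol.
%F = 18.998 / 140.157 × 100 = 13.55%.

13.55%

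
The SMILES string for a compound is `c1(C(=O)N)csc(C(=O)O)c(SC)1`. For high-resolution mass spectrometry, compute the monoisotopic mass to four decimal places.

Atom tally by fragment:
  thiophene ring core → C:4 H:4 S:1
  (− 3 ring H displaced by substituents)
  + CONH2 → C:1 H:2 O:1 N:1
  + COOH → C:1 H:1 O:2
  + SCH3 → C:1 H:3 S:1
Element totals:
  C: 7
  H: 7
  N: 1
  O: 3
  S: 2
Molecular formula: C7H7NO3S2.
  M = 7(12.0) + 7(1.007825) + 14.003074 + 3(15.994915) + 2(31.972071)
    = 84.000000 + 7.054775 + 14.003074 + 47.984745 + 63.944142 = 216.986736

216.9867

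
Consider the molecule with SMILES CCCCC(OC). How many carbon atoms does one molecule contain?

6

Atom tally by fragment:
  CH3 → C:1 H:3
  CH2 → C:1 H:2
  CH2 → C:1 H:2
  CH2 → C:1 H:2
  CH2OCH3 → C:2 H:5 O:1
Element totals:
  C: 6
  H: 14
  O: 1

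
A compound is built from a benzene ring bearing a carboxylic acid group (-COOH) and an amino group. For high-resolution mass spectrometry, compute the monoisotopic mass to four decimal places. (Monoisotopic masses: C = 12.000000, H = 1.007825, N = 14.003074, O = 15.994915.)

137.0477

Atom tally by fragment:
  benzene ring core → C:6 H:6
  (− 2 ring H displaced by substituents)
  + COOH → C:1 H:1 O:2
  + NH2 → N:1 H:2
Element totals:
  C: 7
  H: 7
  N: 1
  O: 2
Molecular formula: C7H7NO2.
  M = 7(12.0) + 7(1.007825) + 14.003074 + 2(15.994915)
    = 84.000000 + 7.054775 + 14.003074 + 31.989830 = 137.047679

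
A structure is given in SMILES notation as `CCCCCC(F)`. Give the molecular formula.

C6H13F

Atom tally by fragment:
  CH3 → C:1 H:3
  CH2 → C:1 H:2
  CH2 → C:1 H:2
  CH2 → C:1 H:2
  CH2 → C:1 H:2
  CH2F → C:1 H:2 F:1
Element totals:
  C: 6
  H: 13
  F: 1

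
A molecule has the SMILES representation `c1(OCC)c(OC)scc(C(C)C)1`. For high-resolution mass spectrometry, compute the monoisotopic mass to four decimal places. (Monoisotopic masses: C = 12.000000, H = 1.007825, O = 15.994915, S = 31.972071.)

200.0871

Atom tally by fragment:
  thiophene ring core → C:4 H:4 S:1
  (− 3 ring H displaced by substituents)
  + OC2H5 → C:2 H:5 O:1
  + OCH3 → C:1 H:3 O:1
  + CH(CH3)2 → C:3 H:7
Element totals:
  C: 10
  H: 16
  O: 2
  S: 1
Molecular formula: C10H16O2S.
  M = 10(12.0) + 16(1.007825) + 2(15.994915) + 31.972071
    = 120.000000 + 16.125200 + 31.989830 + 31.972071 = 200.087101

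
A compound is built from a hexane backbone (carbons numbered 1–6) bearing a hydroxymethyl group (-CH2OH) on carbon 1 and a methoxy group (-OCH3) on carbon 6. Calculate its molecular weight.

146.23 g/mol

Atom tally by fragment:
  HOCH2CH2 → C:2 H:5 O:1
  CH2 → C:1 H:2
  CH2 → C:1 H:2
  CH2 → C:1 H:2
  CH2 → C:1 H:2
  CH2OCH3 → C:2 H:5 O:1
Element totals:
  C: 8
  H: 18
  O: 2
Molecular formula: C8H18O2.
  M = 8(12.011) + 18(1.008) + 2(15.999)
    = 96.088 + 18.144 + 31.998 = 146.230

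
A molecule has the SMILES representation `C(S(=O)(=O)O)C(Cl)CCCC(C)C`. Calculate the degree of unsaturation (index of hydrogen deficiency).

0

Atom tally by fragment:
  HO3SCH2 → C:1 H:3 S:1 O:3
  CH(Cl) → C:1 H:1 Cl:1
  CH2 → C:1 H:2
  CH2 → C:1 H:2
  CH2 → C:1 H:2
  CH(CH3) → C:2 H:4
  CH3 → C:1 H:3
Element totals:
  C: 8
  H: 17
  Cl: 1
  O: 3
  S: 1
Molecular formula: C8H17ClO3S.
DoU = (2C + 2 + N − H − X) / 2 = (2·8 + 2 + 0 − 17 − 1) / 2 = 0.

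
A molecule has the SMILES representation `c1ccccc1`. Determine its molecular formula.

Atom tally by fragment:
  benzene ring core → C:6 H:6
Element totals:
  C: 6
  H: 6

C6H6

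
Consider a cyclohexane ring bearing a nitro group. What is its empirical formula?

C6H11NO2

Atom tally by fragment:
  cyclohexane ring core → C:6 H:12
  (− 1 ring H displaced by substituents)
  + NO2 → N:1 O:2
Element totals:
  C: 6
  H: 11
  N: 1
  O: 2
Molecular formula: C6H11NO2.
gcd of subscripts (6, 11, 1, 2) = 1, so the empirical formula equals the molecular formula.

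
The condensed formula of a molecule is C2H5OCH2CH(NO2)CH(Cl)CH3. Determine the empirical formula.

C6H12ClNO3

Atom tally by fragment:
  C2H5OCH2 → C:3 H:7 O:1
  CH(NO2) → C:1 H:1 N:1 O:2
  CH(Cl) → C:1 H:1 Cl:1
  CH3 → C:1 H:3
Element totals:
  C: 6
  H: 12
  Cl: 1
  N: 1
  O: 3
Molecular formula: C6H12ClNO3.
gcd of subscripts (6, 1, 12, 1, 3) = 1, so the empirical formula equals the molecular formula.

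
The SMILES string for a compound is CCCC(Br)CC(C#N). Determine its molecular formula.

C7H12BrN

Atom tally by fragment:
  CH3 → C:1 H:3
  CH2 → C:1 H:2
  CH2 → C:1 H:2
  CH(Br) → C:1 H:1 Br:1
  CH2 → C:1 H:2
  CH2CN → C:2 H:2 N:1
Element totals:
  C: 7
  H: 12
  Br: 1
  N: 1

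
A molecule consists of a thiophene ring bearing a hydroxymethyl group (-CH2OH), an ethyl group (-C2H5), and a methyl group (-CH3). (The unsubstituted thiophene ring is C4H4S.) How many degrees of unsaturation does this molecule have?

3

Atom tally by fragment:
  thiophene ring core → C:4 H:4 S:1
  (− 3 ring H displaced by substituents)
  + CH2OH → C:1 H:3 O:1
  + C2H5 → C:2 H:5
  + CH3 → C:1 H:3
Element totals:
  C: 8
  H: 12
  O: 1
  S: 1
Molecular formula: C8H12OS.
DoU = (2C + 2 + N − H − X) / 2 = (2·8 + 2 + 0 − 12 − 0) / 2 = 3.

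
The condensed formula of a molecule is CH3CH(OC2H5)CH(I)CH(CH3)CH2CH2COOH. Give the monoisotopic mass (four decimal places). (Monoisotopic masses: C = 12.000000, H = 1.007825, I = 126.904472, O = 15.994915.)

Element totals:
  C: 10
  H: 19
  I: 1
  O: 3
Molecular formula: C10H19IO3.
  M = 10(12.0) + 19(1.007825) + 126.904472 + 3(15.994915)
    = 120.000000 + 19.148675 + 126.904472 + 47.984745 = 314.037892

314.0379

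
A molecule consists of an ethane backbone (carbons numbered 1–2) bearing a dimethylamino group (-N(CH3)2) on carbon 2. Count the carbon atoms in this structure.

4

Atom tally by fragment:
  CH3 → C:1 H:3
  CH2N(CH3)2 → C:3 H:8 N:1
Element totals:
  C: 4
  H: 11
  N: 1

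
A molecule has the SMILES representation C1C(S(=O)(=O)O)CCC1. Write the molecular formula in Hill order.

Atom tally by fragment:
  cyclopentane ring core → C:5 H:10
  (− 1 ring H displaced by substituents)
  + SO3H → S:1 O:3 H:1
Element totals:
  C: 5
  H: 10
  O: 3
  S: 1

C5H10O3S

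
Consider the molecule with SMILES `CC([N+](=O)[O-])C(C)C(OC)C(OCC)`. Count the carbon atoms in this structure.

9

Atom tally by fragment:
  CH3 → C:1 H:3
  CH(NO2) → C:1 H:1 N:1 O:2
  CH(CH3) → C:2 H:4
  CH(OCH3) → C:2 H:4 O:1
  CH2OC2H5 → C:3 H:7 O:1
Element totals:
  C: 9
  H: 19
  N: 1
  O: 4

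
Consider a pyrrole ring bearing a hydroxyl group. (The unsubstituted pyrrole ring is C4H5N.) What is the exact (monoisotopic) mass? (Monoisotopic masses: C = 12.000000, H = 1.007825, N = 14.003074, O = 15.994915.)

83.0371

Atom tally by fragment:
  pyrrole ring core → C:4 H:5 N:1
  (− 1 ring H displaced by substituents)
  + OH → O:1 H:1
Element totals:
  C: 4
  H: 5
  N: 1
  O: 1
Molecular formula: C4H5NO.
  M = 4(12.0) + 5(1.007825) + 14.003074 + 15.994915
    = 48.000000 + 5.039125 + 14.003074 + 15.994915 = 83.037114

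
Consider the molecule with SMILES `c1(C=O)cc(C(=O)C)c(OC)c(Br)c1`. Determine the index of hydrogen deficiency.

6

Atom tally by fragment:
  benzene ring core → C:6 H:6
  (− 4 ring H displaced by substituents)
  + CHO → C:1 H:1 O:1
  + COCH3 → C:2 H:3 O:1
  + OCH3 → C:1 H:3 O:1
  + Br → Br:1
Element totals:
  C: 10
  H: 9
  Br: 1
  O: 3
Molecular formula: C10H9BrO3.
DoU = (2C + 2 + N − H − X) / 2 = (2·10 + 2 + 0 − 9 − 1) / 2 = 6.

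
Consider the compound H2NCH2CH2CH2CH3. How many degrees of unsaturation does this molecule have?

0

Element totals:
  C: 4
  H: 11
  N: 1
Molecular formula: C4H11N.
DoU = (2C + 2 + N − H − X) / 2 = (2·4 + 2 + 1 − 11 − 0) / 2 = 0.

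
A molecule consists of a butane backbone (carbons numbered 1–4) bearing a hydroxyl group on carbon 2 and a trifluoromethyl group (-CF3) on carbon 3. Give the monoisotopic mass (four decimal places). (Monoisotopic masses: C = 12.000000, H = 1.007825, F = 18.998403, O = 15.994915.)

Atom tally by fragment:
  CH3 → C:1 H:3
  CH(OH) → C:1 H:2 O:1
  CH(CF3) → C:2 H:1 F:3
  CH3 → C:1 H:3
Element totals:
  C: 5
  H: 9
  F: 3
  O: 1
Molecular formula: C5H9F3O.
  M = 5(12.0) + 9(1.007825) + 3(18.998403) + 15.994915
    = 60.000000 + 9.070425 + 56.995209 + 15.994915 = 142.060549

142.0605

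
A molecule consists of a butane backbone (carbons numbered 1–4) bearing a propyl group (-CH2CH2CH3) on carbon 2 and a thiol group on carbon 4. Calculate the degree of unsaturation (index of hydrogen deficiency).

0

Atom tally by fragment:
  CH3 → C:1 H:3
  CH(CH2CH2CH3) → C:4 H:8
  CH2 → C:1 H:2
  CH2SH → C:1 H:3 S:1
Element totals:
  C: 7
  H: 16
  S: 1
Molecular formula: C7H16S.
DoU = (2C + 2 + N − H − X) / 2 = (2·7 + 2 + 0 − 16 − 0) / 2 = 0.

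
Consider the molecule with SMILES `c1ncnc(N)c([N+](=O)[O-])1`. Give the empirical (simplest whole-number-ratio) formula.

Atom tally by fragment:
  pyrimidine ring core → C:4 H:4 N:2
  (− 2 ring H displaced by substituents)
  + NH2 → N:1 H:2
  + NO2 → N:1 O:2
Element totals:
  C: 4
  H: 4
  N: 4
  O: 2
Molecular formula: C4H4N4O2.
gcd of subscripts = 2; dividing each by 2:
  C: 4/2 = 2
  H: 4/2 = 2
  N: 4/2 = 2
  O: 2/2 = 1

C2H2N2O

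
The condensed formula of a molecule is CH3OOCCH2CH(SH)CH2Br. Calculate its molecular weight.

213.09 g/mol

Atom tally by fragment:
  CH3OOCCH2 → C:3 H:5 O:2
  CH(SH) → C:1 H:2 S:1
  CH2Br → C:1 H:2 Br:1
Element totals:
  C: 5
  H: 9
  Br: 1
  O: 2
  S: 1
Molecular formula: C5H9BrO2S.
  M = 5(12.011) + 9(1.008) + 79.904 + 2(15.999) + 32.06
    = 60.055 + 9.072 + 79.904 + 31.998 + 32.060 = 213.089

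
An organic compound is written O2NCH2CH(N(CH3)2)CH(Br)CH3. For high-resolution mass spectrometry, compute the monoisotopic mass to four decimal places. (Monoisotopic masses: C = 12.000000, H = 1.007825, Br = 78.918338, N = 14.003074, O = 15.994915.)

224.0160

Atom tally by fragment:
  O2NCH2 → C:1 H:2 N:1 O:2
  CH(N(CH3)2) → C:3 H:7 N:1
  CH(Br) → C:1 H:1 Br:1
  CH3 → C:1 H:3
Element totals:
  C: 6
  H: 13
  Br: 1
  N: 2
  O: 2
Molecular formula: C6H13BrN2O2.
  M = 6(12.0) + 13(1.007825) + 78.918338 + 2(14.003074) + 2(15.994915)
    = 72.000000 + 13.101725 + 78.918338 + 28.006148 + 31.989830 = 224.016041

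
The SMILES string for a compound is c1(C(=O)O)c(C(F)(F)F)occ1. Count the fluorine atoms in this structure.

Atom tally by fragment:
  furan ring core → C:4 H:4 O:1
  (− 2 ring H displaced by substituents)
  + COOH → C:1 H:1 O:2
  + CF3 → C:1 F:3
Element totals:
  C: 6
  H: 3
  F: 3
  O: 3

3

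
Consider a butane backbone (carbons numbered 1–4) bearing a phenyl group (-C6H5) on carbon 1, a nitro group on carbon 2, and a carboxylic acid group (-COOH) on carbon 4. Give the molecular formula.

C11H13NO4

Atom tally by fragment:
  C6H5CH2 → C:7 H:7
  CH(NO2) → C:1 H:1 N:1 O:2
  CH2 → C:1 H:2
  CH2COOH → C:2 H:3 O:2
Element totals:
  C: 11
  H: 13
  N: 1
  O: 4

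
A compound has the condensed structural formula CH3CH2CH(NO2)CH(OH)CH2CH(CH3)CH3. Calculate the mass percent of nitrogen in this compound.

Element totals:
  C: 8
  H: 17
  N: 1
  O: 3
Molecular formula: C8H17NO3.
Molar mass = 175.228 g/mol.
Mass from N: 1 × 14.007 = 14.007 g/mol.
%N = 14.007 / 175.228 × 100 = 7.99%.

7.99%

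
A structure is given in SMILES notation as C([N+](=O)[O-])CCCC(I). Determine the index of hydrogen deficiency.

Atom tally by fragment:
  O2NCH2 → C:1 H:2 N:1 O:2
  CH2 → C:1 H:2
  CH2 → C:1 H:2
  CH2 → C:1 H:2
  CH2I → C:1 H:2 I:1
Element totals:
  C: 5
  H: 10
  I: 1
  N: 1
  O: 2
Molecular formula: C5H10INO2.
DoU = (2C + 2 + N − H − X) / 2 = (2·5 + 2 + 1 − 10 − 1) / 2 = 1.

1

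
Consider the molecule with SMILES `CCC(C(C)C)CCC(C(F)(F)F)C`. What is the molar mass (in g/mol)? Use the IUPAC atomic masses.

210.28 g/mol

Atom tally by fragment:
  CH3 → C:1 H:3
  CH2 → C:1 H:2
  CH(CH(CH3)2) → C:4 H:8
  CH2 → C:1 H:2
  CH2 → C:1 H:2
  CH(CF3) → C:2 H:1 F:3
  CH3 → C:1 H:3
Element totals:
  C: 11
  H: 21
  F: 3
Molecular formula: C11H21F3.
  M = 11(12.011) + 21(1.008) + 3(18.998)
    = 132.121 + 21.168 + 56.994 = 210.283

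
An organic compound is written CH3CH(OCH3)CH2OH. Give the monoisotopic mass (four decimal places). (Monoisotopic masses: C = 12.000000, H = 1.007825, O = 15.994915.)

90.0681

Atom tally by fragment:
  CH3 → C:1 H:3
  CH(OCH3) → C:2 H:4 O:1
  CH2OH → C:1 H:3 O:1
Element totals:
  C: 4
  H: 10
  O: 2
Molecular formula: C4H10O2.
  M = 4(12.0) + 10(1.007825) + 2(15.994915)
    = 48.000000 + 10.078250 + 31.989830 = 90.068080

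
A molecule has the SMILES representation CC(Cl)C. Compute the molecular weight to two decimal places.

Atom tally by fragment:
  CH3 → C:1 H:3
  CH(Cl) → C:1 H:1 Cl:1
  CH3 → C:1 H:3
Element totals:
  C: 3
  H: 7
  Cl: 1
Molecular formula: C3H7Cl.
  M = 3(12.011) + 7(1.008) + 35.45
    = 36.033 + 7.056 + 35.450 = 78.539

78.54 g/mol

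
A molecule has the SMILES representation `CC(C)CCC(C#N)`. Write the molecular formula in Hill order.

Atom tally by fragment:
  CH3 → C:1 H:3
  CH(CH3) → C:2 H:4
  CH2 → C:1 H:2
  CH2 → C:1 H:2
  CH2CN → C:2 H:2 N:1
Element totals:
  C: 7
  H: 13
  N: 1

C7H13N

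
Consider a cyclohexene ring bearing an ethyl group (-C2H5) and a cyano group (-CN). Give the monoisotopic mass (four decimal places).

Atom tally by fragment:
  cyclohexene ring core → C:6 H:10
  (− 2 ring H displaced by substituents)
  + C2H5 → C:2 H:5
  + CN → C:1 N:1
Element totals:
  C: 9
  H: 13
  N: 1
Molecular formula: C9H13N.
  M = 9(12.0) + 13(1.007825) + 14.003074
    = 108.000000 + 13.101725 + 14.003074 = 135.104799

135.1048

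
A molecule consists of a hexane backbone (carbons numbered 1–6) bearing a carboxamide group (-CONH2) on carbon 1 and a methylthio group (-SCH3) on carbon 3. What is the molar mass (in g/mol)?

Atom tally by fragment:
  H2NOCCH2 → C:2 H:4 O:1 N:1
  CH2 → C:1 H:2
  CH(SCH3) → C:2 H:4 S:1
  CH2 → C:1 H:2
  CH2 → C:1 H:2
  CH3 → C:1 H:3
Element totals:
  C: 8
  H: 17
  N: 1
  O: 1
  S: 1
Molecular formula: C8H17NOS.
  M = 8(12.011) + 17(1.008) + 14.007 + 15.999 + 32.06
    = 96.088 + 17.136 + 14.007 + 15.999 + 32.060 = 175.290

175.29 g/mol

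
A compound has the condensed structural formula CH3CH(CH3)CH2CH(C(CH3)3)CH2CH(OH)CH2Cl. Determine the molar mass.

220.78 g/mol

Atom tally by fragment:
  CH3 → C:1 H:3
  CH(CH3) → C:2 H:4
  CH2 → C:1 H:2
  CH(C(CH3)3) → C:5 H:10
  CH2 → C:1 H:2
  CH(OH) → C:1 H:2 O:1
  CH2Cl → C:1 H:2 Cl:1
Element totals:
  C: 12
  H: 25
  Cl: 1
  O: 1
Molecular formula: C12H25ClO.
  M = 12(12.011) + 25(1.008) + 35.45 + 15.999
    = 144.132 + 25.200 + 35.450 + 15.999 = 220.781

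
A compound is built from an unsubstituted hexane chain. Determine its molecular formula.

Atom tally by fragment:
  CH3 → C:1 H:3
  CH2 → C:1 H:2
  CH2 → C:1 H:2
  CH2 → C:1 H:2
  CH2 → C:1 H:2
  CH3 → C:1 H:3
Element totals:
  C: 6
  H: 14

C6H14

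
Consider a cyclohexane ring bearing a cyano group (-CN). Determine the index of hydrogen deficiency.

3

Atom tally by fragment:
  cyclohexane ring core → C:6 H:12
  (− 1 ring H displaced by substituents)
  + CN → C:1 N:1
Element totals:
  C: 7
  H: 11
  N: 1
Molecular formula: C7H11N.
DoU = (2C + 2 + N − H − X) / 2 = (2·7 + 2 + 1 − 11 − 0) / 2 = 3.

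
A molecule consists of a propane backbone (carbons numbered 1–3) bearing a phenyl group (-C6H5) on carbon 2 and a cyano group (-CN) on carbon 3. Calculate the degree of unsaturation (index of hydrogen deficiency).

6

Atom tally by fragment:
  CH3 → C:1 H:3
  CH(C6H5) → C:7 H:6
  CH2CN → C:2 H:2 N:1
Element totals:
  C: 10
  H: 11
  N: 1
Molecular formula: C10H11N.
DoU = (2C + 2 + N − H − X) / 2 = (2·10 + 2 + 1 − 11 − 0) / 2 = 6.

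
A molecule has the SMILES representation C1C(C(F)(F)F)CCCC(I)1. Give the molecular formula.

C7H10F3I

Atom tally by fragment:
  cyclohexane ring core → C:6 H:12
  (− 2 ring H displaced by substituents)
  + CF3 → C:1 F:3
  + I → I:1
Element totals:
  C: 7
  H: 10
  F: 3
  I: 1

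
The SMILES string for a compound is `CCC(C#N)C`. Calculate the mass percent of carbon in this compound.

Atom tally by fragment:
  CH3 → C:1 H:3
  CH2 → C:1 H:2
  CH(CN) → C:2 H:1 N:1
  CH3 → C:1 H:3
Element totals:
  C: 5
  H: 9
  N: 1
Molecular formula: C5H9N.
Molar mass = 83.134 g/mol.
Mass from C: 5 × 12.011 = 60.055 g/mol.
%C = 60.055 / 83.134 × 100 = 72.24%.

72.24%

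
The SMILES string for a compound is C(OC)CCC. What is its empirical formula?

Atom tally by fragment:
  CH3OCH2 → C:2 H:5 O:1
  CH2 → C:1 H:2
  CH2 → C:1 H:2
  CH3 → C:1 H:3
Element totals:
  C: 5
  H: 12
  O: 1
Molecular formula: C5H12O.
gcd of subscripts (5, 12, 1) = 1, so the empirical formula equals the molecular formula.

C5H12O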